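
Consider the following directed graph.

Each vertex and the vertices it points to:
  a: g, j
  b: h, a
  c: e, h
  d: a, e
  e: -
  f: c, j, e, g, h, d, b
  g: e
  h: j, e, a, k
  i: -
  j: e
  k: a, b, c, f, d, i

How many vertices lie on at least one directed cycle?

5

A vertex is on a directed cycle iff it belongs to a strongly connected component of size ≥ 2 (or has a self-loop).
The vertices on cycles are {b, c, f, h, k} — 5 in total.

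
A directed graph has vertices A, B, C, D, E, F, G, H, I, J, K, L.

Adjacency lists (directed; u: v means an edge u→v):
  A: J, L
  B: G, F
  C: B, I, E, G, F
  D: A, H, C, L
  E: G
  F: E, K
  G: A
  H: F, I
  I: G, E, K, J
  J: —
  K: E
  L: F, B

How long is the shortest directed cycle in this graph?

4

For each vertex v, BFS finds the shortest path from v back to v.
The shortest such closed walk is A → L → B → G → A, length 4.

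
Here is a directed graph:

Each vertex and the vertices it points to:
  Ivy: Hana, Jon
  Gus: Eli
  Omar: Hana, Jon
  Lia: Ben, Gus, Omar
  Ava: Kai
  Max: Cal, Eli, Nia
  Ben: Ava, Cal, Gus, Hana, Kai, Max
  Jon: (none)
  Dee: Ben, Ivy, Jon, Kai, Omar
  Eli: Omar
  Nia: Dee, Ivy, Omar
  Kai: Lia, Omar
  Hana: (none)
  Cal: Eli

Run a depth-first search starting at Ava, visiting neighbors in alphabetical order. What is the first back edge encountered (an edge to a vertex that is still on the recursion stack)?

DFS from Ava (visiting neighbors in alphabetical order); mark gray on enter, black on exit:
Ava gray
  Kai gray
    Lia gray
      Ben gray
        Ben→Ava: Ava is gray → back edge
First back edge: Ben → Ava.

Ben->Ava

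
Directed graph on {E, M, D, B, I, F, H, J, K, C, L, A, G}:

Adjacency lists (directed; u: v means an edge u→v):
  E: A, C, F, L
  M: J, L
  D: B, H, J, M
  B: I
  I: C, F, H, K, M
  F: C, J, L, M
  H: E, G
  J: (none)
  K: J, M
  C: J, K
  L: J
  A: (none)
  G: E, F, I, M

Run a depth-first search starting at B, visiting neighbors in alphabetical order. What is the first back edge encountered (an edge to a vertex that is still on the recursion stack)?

G->I

DFS from B (visiting neighbors in alphabetical order); mark gray on enter, black on exit:
B gray
  I gray
    C gray
      J gray
      J black
      K gray
        K→J: J black — skip
        M gray
          M→J: J black — skip
          L gray
            L→J: J black — skip
          L black
        M black
      K black
    C black
    F gray
      F→C: C black — skip
      F→J: J black — skip
      F→L: L black — skip
      F→M: M black — skip
    F black
    H gray
      E gray
        A gray
        A black
        E→C: C black — skip
        E→F: F black — skip
        E→L: L black — skip
      E black
      G gray
        G→E: E black — skip
        G→F: F black — skip
        G→I: I is gray → back edge
First back edge: G → I.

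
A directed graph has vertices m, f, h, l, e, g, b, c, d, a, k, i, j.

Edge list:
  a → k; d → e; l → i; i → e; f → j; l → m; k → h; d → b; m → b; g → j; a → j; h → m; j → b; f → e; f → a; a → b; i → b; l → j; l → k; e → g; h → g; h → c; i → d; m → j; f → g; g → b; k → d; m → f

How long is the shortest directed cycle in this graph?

5

For each vertex v, BFS finds the shortest path from v back to v.
The shortest such closed walk is k → h → m → f → a → k, length 5.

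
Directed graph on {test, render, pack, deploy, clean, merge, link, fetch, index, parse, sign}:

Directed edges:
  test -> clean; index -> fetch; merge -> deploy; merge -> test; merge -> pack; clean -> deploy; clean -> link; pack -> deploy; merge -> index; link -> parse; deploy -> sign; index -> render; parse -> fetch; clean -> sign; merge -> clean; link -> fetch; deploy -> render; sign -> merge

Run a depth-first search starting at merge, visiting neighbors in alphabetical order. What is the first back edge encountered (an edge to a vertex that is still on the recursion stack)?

sign→merge

DFS from merge (visiting neighbors in alphabetical order); mark gray on enter, black on exit:
merge gray
  clean gray
    deploy gray
      render gray
      render black
      sign gray
        sign→merge: merge is gray → back edge
First back edge: sign → merge.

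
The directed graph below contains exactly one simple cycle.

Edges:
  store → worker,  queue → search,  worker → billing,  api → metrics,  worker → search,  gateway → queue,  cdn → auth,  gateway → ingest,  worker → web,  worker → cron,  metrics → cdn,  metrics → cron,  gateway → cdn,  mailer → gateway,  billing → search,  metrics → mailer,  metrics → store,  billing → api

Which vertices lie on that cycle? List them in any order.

DFS with gray/black marking from metrics:
metrics gray
  store gray
    worker gray
      billing gray
        search gray
        search black
        api gray
          api→metrics: metrics is gray → back edge
Back edge closes the cycle metrics → store → worker → billing → api → metrics; its vertices are {api, store, worker, billing, metrics}.

api, store, worker, billing, metrics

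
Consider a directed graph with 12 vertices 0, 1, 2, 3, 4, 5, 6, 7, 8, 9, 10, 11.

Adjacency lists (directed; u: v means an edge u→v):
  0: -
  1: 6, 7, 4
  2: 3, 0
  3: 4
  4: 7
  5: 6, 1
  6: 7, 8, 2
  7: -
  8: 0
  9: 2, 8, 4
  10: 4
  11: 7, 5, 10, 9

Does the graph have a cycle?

No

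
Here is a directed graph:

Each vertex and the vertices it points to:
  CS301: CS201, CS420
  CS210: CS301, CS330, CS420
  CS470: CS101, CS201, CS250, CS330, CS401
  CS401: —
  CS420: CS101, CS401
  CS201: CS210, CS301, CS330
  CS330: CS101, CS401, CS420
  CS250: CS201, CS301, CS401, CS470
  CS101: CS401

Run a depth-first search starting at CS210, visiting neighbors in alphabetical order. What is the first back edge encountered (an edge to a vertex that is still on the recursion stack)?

CS201->CS210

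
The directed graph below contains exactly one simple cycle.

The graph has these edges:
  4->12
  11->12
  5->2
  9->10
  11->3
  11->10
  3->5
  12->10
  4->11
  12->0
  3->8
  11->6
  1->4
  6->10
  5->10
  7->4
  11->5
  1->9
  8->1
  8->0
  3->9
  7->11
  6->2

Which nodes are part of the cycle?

1, 3, 4, 8, 11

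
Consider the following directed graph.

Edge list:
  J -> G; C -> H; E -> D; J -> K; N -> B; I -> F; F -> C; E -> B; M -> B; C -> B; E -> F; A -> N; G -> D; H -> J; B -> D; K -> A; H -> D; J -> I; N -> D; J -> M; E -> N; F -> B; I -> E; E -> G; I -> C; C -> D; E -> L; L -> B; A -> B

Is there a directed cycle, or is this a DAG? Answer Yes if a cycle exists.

Yes

DFS with white/gray/black marking, starting from M:
M gray
  B gray
    D gray
    D black
  B black
M black
A gray
  A→B: B black — skip
  N gray
    N→D: D black — skip
    N→B: B black — skip
  N black
A black
C gray
  C→B: B black — skip
  H gray
    J gray
      I gray
        E gray
          E→B: B black — skip
          G gray
            G→D: D black — skip
          G black
          E→D: D black — skip
          E→N: N black — skip
          F gray
            F→C: C is gray → back edge
Back edge found, so a cycle exists: C → H → J → I → E → F → C.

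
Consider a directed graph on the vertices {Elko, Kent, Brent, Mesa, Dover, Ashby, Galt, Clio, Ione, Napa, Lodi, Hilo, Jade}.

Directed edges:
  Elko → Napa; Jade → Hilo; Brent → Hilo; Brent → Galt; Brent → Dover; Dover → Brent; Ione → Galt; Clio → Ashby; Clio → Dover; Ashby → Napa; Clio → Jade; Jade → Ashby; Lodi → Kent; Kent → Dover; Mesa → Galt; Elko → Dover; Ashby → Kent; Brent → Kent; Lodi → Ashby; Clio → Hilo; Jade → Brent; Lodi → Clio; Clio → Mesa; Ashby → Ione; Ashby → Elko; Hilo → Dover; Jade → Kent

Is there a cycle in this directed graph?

Yes

DFS with white/gray/black marking, starting from Clio:
Clio gray
  Mesa gray
    Galt gray
    Galt black
  Mesa black
  Jade gray
    Brent gray
      Brent→Galt: Galt black — skip
      Kent gray
        Dover gray
          Dover→Brent: Brent is gray → back edge
Back edge found, so a cycle exists: Brent → Kent → Dover → Brent.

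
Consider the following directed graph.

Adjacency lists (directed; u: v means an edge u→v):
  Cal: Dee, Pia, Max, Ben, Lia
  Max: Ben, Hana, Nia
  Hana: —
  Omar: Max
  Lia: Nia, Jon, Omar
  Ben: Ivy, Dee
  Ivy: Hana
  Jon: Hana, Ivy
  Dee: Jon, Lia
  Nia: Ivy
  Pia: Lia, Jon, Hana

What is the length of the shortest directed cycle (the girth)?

For each vertex v, BFS finds the shortest path from v back to v.
The shortest such closed walk is Ben → Dee → Lia → Omar → Max → Ben, length 5.

5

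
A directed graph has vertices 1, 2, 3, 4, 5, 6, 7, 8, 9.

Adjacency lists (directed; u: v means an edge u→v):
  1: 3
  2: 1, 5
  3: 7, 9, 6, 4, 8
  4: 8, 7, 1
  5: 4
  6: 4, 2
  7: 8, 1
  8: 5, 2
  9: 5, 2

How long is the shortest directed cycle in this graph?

3

For each vertex v, BFS finds the shortest path from v back to v.
The shortest such closed walk is 1 → 3 → 4 → 1, length 3.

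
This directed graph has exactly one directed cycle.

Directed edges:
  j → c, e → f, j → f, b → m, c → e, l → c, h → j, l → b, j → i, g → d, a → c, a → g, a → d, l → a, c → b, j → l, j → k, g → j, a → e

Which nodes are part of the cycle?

a, g, j, l

DFS with gray/black marking from j:
j gray
  c gray
    e gray
      f gray
      f black
    e black
    b gray
      m gray
      m black
    b black
  c black
  l gray
    l→c: c black — skip
    a gray
      d gray
      d black
      a→c: c black — skip
      a→e: e black — skip
      g gray
        g→j: j is gray → back edge
Back edge closes the cycle j → l → a → g → j; its vertices are {a, g, j, l}.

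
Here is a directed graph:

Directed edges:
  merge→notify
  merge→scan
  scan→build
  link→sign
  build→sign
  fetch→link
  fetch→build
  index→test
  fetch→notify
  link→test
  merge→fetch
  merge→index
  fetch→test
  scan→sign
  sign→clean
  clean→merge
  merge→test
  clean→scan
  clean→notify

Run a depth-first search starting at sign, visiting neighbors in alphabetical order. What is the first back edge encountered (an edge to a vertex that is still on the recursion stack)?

DFS from sign (visiting neighbors in alphabetical order); mark gray on enter, black on exit:
sign gray
  clean gray
    merge gray
      fetch gray
        build gray
          build→sign: sign is gray → back edge
First back edge: build → sign.

build→sign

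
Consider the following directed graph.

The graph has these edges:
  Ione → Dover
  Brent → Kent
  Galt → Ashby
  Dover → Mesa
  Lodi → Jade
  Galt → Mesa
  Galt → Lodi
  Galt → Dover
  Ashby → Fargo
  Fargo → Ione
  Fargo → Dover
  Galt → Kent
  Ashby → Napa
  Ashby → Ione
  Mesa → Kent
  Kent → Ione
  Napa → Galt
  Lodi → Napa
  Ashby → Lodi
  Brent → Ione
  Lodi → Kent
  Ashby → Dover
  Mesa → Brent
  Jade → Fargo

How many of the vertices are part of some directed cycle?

9

A vertex is on a directed cycle iff it belongs to a strongly connected component of size ≥ 2 (or has a self-loop).
The vertices on cycles are {Galt, Ione, Kent, Lodi, Mesa, Napa, Ashby, Brent, Dover} — 9 in total.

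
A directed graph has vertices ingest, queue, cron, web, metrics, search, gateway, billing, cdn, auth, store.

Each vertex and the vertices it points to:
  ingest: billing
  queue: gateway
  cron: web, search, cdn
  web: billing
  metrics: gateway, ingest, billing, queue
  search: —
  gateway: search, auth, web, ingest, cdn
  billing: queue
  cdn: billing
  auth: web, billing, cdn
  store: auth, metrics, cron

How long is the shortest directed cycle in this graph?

4

For each vertex v, BFS finds the shortest path from v back to v.
The shortest such closed walk is queue → gateway → ingest → billing → queue, length 4.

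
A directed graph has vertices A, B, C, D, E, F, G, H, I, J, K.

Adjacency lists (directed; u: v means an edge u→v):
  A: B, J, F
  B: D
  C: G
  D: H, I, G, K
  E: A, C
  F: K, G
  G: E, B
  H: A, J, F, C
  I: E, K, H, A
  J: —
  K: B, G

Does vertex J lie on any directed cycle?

No

J lies on a cycle iff there is a path from J back to itself.
Exploring from J, it never reaches itself; equivalently, its strongly connected component is a singleton.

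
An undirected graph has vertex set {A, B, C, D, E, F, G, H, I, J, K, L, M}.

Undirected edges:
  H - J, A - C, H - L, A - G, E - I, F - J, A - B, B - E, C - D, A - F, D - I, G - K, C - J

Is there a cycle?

Yes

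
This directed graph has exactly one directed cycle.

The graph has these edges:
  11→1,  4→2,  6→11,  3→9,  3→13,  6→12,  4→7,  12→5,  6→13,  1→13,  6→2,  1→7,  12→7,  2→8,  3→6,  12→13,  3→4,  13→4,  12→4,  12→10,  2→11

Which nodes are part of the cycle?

1, 2, 4, 11, 13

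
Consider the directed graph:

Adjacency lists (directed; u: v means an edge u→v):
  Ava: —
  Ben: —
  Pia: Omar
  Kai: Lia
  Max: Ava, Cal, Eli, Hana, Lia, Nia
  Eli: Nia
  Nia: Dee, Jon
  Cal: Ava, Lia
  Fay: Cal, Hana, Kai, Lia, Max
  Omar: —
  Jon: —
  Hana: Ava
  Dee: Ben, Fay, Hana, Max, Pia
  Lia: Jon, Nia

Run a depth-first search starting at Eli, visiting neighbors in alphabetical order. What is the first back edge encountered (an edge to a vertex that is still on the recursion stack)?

DFS from Eli (visiting neighbors in alphabetical order); mark gray on enter, black on exit:
Eli gray
  Nia gray
    Dee gray
      Ben gray
      Ben black
      Fay gray
        Cal gray
          Ava gray
          Ava black
          Lia gray
            Jon gray
            Jon black
            Lia→Nia: Nia is gray → back edge
First back edge: Lia → Nia.

Lia→Nia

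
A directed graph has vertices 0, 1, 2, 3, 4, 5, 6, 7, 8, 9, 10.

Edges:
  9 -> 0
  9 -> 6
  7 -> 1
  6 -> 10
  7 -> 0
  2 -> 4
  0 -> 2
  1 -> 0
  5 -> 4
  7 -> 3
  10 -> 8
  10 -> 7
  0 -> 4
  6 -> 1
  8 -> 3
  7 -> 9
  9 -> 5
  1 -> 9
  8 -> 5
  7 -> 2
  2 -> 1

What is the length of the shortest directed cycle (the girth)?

For each vertex v, BFS finds the shortest path from v back to v.
The shortest such closed walk is 9 → 6 → 1 → 9, length 3.

3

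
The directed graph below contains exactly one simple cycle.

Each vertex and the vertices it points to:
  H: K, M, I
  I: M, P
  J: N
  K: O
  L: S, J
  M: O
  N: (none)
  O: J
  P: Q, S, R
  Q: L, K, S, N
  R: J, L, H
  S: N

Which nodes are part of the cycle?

DFS with gray/black marking from P:
P gray
  Q gray
    L gray
      S gray
        N gray
        N black
      S black
      J gray
        J→N: N black — skip
      J black
    L black
    K gray
      O gray
        O→J: J black — skip
      O black
    K black
    Q→S: S black — skip
    Q→N: N black — skip
  Q black
  P→S: S black — skip
  R gray
    R→J: J black — skip
    R→L: L black — skip
    H gray
      H→K: K black — skip
      M gray
        M→O: O black — skip
      M black
      I gray
        I→M: M black — skip
        I→P: P is gray → back edge
Back edge closes the cycle P → R → H → I → P; its vertices are {H, I, P, R}.

H, I, P, R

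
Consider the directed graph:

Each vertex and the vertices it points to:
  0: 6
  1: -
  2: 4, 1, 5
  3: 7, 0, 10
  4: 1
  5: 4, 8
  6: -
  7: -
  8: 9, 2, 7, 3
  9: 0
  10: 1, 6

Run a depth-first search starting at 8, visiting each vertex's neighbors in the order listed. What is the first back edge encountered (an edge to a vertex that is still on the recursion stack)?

5→8

DFS from 8 (visiting each vertex's neighbors in the order listed); mark gray on enter, black on exit:
8 gray
  9 gray
    0 gray
      6 gray
      6 black
    0 black
  9 black
  2 gray
    4 gray
      1 gray
      1 black
    4 black
    2→1: 1 black — skip
    5 gray
      5→4: 4 black — skip
      5→8: 8 is gray → back edge
First back edge: 5 → 8.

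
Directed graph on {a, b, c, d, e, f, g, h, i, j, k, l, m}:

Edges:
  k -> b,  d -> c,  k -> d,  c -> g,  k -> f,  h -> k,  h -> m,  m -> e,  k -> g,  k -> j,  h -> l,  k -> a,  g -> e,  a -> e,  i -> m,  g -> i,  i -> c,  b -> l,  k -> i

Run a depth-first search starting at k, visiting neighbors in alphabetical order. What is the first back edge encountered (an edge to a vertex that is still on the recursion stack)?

i→c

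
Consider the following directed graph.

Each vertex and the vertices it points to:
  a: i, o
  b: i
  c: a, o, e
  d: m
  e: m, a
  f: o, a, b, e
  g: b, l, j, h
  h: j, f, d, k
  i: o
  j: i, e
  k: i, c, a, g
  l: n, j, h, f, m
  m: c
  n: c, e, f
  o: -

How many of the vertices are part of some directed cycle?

A vertex is on a directed cycle iff it belongs to a strongly connected component of size ≥ 2 (or has a self-loop).
The vertices on cycles are {c, e, g, h, k, l, m} — 7 in total.

7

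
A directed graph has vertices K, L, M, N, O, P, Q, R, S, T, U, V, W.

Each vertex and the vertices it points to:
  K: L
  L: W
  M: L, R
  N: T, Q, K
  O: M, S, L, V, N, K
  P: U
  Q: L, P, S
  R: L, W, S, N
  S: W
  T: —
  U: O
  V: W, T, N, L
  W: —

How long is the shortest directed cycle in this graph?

5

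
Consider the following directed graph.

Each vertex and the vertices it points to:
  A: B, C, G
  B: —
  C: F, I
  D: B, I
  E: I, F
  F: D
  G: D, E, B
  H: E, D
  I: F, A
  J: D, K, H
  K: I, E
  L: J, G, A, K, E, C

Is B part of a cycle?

No

B lies on a cycle iff there is a path from B back to itself.
Exploring from B, it never reaches itself; equivalently, its strongly connected component is a singleton.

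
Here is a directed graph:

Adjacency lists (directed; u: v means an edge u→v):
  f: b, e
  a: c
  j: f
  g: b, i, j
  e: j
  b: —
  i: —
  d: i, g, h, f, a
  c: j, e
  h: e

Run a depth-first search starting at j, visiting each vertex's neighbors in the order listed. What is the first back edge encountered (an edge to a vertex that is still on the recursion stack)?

e→j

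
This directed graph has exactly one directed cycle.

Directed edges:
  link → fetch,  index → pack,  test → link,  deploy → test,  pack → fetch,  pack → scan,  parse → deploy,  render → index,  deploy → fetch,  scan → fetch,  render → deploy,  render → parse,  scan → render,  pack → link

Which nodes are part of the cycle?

pack, scan, index, render

DFS with gray/black marking from render:
render gray
  parse gray
    deploy gray
      test gray
        link gray
          fetch gray
          fetch black
        link black
      test black
      deploy→fetch: fetch black — skip
    deploy black
  parse black
  render→deploy: deploy black — skip
  index gray
    pack gray
      pack→link: link black — skip
      scan gray
        scan→render: render is gray → back edge
Back edge closes the cycle render → index → pack → scan → render; its vertices are {pack, scan, index, render}.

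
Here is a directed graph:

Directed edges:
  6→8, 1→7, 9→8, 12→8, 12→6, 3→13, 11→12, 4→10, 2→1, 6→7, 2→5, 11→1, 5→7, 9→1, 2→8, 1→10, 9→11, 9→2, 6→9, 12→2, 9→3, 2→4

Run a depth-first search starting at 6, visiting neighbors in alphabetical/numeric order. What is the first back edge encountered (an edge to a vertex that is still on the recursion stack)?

12->6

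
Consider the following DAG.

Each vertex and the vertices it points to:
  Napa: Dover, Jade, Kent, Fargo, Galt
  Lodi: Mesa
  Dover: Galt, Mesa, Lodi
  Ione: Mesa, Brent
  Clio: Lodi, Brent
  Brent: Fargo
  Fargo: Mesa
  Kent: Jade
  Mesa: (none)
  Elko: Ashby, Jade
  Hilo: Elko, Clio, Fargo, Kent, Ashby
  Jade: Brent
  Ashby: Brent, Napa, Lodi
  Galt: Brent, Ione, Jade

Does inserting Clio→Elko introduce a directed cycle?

No

Adding Clio→Elko creates a cycle iff Elko can already reach Clio.
Explore from Elko: no path reaches Clio. The graph stays acyclic.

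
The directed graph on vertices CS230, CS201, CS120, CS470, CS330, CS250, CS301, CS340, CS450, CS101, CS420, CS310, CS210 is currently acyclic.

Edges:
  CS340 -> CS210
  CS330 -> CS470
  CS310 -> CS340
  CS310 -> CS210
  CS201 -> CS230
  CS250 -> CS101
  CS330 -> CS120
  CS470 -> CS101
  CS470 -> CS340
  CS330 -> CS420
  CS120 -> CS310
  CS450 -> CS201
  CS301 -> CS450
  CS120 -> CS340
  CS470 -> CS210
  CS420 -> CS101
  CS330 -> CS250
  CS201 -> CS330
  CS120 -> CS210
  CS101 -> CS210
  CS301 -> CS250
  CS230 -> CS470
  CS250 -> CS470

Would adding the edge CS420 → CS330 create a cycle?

Adding CS420→CS330 creates a cycle iff CS330 can already reach CS420.
Path from CS330: CS330 → CS420.
So CS330 → … → CS420 → CS330 is a cycle.

Yes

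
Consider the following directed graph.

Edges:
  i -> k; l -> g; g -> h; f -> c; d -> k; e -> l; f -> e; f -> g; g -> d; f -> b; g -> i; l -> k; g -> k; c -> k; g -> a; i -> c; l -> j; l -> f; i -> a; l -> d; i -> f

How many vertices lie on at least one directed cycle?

5

A vertex is on a directed cycle iff it belongs to a strongly connected component of size ≥ 2 (or has a self-loop).
The vertices on cycles are {e, f, g, i, l} — 5 in total.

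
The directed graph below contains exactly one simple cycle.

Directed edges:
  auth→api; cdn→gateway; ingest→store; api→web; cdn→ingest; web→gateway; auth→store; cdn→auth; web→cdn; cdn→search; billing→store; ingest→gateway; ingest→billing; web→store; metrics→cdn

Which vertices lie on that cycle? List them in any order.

DFS with gray/black marking from cdn:
cdn gray
  auth gray
    store gray
    store black
    api gray
      web gray
        gateway gray
        gateway black
        web→cdn: cdn is gray → back edge
Back edge closes the cycle cdn → auth → api → web → cdn; its vertices are {api, cdn, web, auth}.

api, cdn, web, auth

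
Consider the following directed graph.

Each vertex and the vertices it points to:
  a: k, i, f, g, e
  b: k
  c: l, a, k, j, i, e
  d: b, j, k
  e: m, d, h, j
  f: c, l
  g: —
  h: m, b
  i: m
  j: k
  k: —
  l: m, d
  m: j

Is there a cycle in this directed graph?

DFS with white/gray/black marking, starting from d:
d gray
  b gray
    k gray
    k black
  b black
  j gray
    j→k: k black — skip
  j black
  d→k: k black — skip
d black
a gray
  a→k: k black — skip
  i gray
    m gray
      m→j: j black — skip
    m black
  i black
  f gray
    c gray
      l gray
        l→m: m black — skip
        l→d: d black — skip
      l black
      c→a: a is gray → back edge
Back edge found, so a cycle exists: a → f → c → a.

Yes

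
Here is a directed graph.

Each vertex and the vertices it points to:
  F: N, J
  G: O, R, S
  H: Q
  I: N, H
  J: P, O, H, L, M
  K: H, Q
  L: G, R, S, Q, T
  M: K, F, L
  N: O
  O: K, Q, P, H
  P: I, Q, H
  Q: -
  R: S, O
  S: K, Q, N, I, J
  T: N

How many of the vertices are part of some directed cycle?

11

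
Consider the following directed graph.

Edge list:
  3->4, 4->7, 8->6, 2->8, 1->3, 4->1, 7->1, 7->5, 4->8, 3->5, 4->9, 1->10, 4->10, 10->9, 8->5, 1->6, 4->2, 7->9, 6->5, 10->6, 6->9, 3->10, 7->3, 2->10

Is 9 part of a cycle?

No

9 lies on a cycle iff there is a path from 9 back to itself.
Exploring from 9, it never reaches itself; equivalently, its strongly connected component is a singleton.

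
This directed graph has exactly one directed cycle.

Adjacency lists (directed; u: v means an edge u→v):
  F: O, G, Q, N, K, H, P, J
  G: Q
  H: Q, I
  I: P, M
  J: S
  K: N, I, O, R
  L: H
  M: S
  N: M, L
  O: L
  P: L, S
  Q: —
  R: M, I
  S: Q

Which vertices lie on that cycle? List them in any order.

DFS with gray/black marking from H:
H gray
  Q gray
  Q black
  I gray
    P gray
      L gray
        L→H: H is gray → back edge
Back edge closes the cycle H → I → P → L → H; its vertices are {H, I, L, P}.

H, I, L, P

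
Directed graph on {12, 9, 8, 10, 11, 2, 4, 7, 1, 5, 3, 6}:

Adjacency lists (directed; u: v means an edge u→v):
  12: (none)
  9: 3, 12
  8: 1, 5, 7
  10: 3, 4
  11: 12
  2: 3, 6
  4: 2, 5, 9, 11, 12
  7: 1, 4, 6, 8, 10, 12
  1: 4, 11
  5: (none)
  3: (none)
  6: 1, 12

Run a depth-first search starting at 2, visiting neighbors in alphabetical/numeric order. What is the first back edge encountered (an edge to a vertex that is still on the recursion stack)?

DFS from 2 (visiting neighbors in alphabetical/numeric order); mark gray on enter, black on exit:
2 gray
  3 gray
  3 black
  6 gray
    1 gray
      4 gray
        4→2: 2 is gray → back edge
First back edge: 4 → 2.

4->2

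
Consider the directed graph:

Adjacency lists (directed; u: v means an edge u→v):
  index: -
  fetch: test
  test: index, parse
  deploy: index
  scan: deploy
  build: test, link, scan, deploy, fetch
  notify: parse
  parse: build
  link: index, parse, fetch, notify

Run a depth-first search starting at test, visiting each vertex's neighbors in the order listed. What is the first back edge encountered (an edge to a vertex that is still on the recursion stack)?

build→test

DFS from test (visiting each vertex's neighbors in the order listed); mark gray on enter, black on exit:
test gray
  index gray
  index black
  parse gray
    build gray
      build→test: test is gray → back edge
First back edge: build → test.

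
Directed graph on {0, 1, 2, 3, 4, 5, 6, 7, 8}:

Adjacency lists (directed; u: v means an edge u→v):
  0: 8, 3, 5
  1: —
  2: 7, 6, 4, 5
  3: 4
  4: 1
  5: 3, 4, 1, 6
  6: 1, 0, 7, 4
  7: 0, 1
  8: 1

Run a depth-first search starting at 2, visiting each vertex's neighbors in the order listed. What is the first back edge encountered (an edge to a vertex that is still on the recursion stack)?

6->0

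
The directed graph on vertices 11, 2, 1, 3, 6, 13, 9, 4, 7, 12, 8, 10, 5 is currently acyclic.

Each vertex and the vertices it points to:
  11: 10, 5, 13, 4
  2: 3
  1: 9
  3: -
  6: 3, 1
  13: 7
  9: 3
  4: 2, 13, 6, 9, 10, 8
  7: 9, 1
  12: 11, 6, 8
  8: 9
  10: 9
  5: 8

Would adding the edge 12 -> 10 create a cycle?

Adding 12→10 creates a cycle iff 10 can already reach 12.
Explore from 10: no path reaches 12. The graph stays acyclic.

No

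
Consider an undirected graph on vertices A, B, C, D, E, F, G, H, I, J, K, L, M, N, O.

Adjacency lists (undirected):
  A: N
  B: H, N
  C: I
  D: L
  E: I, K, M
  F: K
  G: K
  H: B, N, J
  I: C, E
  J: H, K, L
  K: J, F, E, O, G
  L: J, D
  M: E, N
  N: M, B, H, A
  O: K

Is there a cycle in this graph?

Yes

DFS, tracking each vertex's parent; an edge to a visited non-parent vertex closes a cycle.
Start from E:
visit E (parent –)
  visit I (parent E)
    visit C (parent I)
      C–I: parent, skip
    I–E: parent, skip
  visit K (parent E)
    visit J (parent K)
      visit H (parent J)
        visit B (parent H)
          B–H: parent, skip
          visit N (parent B)
            visit M (parent N)
              M–E: E visited and ≠ parent → cycle
Cycle: E – K – J – H – B – N – M – E.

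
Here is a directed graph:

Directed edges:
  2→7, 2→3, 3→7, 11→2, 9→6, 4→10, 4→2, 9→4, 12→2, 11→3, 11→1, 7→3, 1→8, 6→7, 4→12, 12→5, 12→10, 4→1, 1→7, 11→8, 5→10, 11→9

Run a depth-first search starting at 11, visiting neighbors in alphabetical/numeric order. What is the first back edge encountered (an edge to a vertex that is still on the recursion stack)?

3→7

DFS from 11 (visiting neighbors in alphabetical/numeric order); mark gray on enter, black on exit:
11 gray
  1 gray
    7 gray
      3 gray
        3→7: 7 is gray → back edge
First back edge: 3 → 7.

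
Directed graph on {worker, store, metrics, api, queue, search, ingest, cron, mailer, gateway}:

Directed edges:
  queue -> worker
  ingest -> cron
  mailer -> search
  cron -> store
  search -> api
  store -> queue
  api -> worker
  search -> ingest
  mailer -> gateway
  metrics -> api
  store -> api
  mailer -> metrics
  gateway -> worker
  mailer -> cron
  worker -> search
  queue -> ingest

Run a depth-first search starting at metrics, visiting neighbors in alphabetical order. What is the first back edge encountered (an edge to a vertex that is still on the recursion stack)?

DFS from metrics (visiting neighbors in alphabetical order); mark gray on enter, black on exit:
metrics gray
  api gray
    worker gray
      search gray
        search→api: api is gray → back edge
First back edge: search → api.

search->api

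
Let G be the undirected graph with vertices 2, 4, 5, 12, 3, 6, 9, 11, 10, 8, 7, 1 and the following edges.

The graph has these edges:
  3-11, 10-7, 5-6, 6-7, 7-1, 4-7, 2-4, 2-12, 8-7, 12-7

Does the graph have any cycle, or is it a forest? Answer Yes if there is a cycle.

Yes

DFS, tracking each vertex's parent; an edge to a visited non-parent vertex closes a cycle.
Start from 3:
visit 3 (parent –)
  visit 11 (parent 3)
    11–3: parent, skip
visit 2 (parent –)
  visit 12 (parent 2)
    visit 7 (parent 12)
      visit 8 (parent 7)
        8–7: parent, skip
      visit 6 (parent 7)
        6–7: parent, skip
        visit 5 (parent 6)
          5–6: parent, skip
      visit 1 (parent 7)
        1–7: parent, skip
      visit 4 (parent 7)
        4–2: 2 visited and ≠ parent → cycle
Cycle: 2 – 12 – 7 – 4 – 2.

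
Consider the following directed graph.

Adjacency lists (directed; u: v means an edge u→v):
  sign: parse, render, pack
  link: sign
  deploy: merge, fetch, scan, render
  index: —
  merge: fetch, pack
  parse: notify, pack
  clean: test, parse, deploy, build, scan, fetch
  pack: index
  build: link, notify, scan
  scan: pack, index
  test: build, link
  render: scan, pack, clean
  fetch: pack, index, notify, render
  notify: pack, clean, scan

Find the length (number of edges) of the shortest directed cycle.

For each vertex v, BFS finds the shortest path from v back to v.
The shortest such closed walk is clean → build → notify → clean, length 3.

3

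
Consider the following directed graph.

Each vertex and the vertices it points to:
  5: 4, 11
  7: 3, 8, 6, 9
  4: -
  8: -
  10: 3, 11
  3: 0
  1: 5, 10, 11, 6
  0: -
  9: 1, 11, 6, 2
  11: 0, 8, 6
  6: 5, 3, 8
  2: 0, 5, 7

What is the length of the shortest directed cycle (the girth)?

3

For each vertex v, BFS finds the shortest path from v back to v.
The shortest such closed walk is 7 → 9 → 2 → 7, length 3.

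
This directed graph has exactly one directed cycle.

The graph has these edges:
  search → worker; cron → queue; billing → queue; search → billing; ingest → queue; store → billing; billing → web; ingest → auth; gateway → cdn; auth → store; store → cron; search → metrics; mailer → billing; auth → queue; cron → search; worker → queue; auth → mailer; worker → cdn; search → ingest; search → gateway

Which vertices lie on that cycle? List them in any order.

auth, cron, store, ingest, search

DFS with gray/black marking from search:
search gray
  metrics gray
  metrics black
  ingest gray
    queue gray
    queue black
    auth gray
      auth→queue: queue black — skip
      store gray
        cron gray
          cron→queue: queue black — skip
          cron→search: search is gray → back edge
Back edge closes the cycle search → ingest → auth → store → cron → search; its vertices are {auth, cron, store, ingest, search}.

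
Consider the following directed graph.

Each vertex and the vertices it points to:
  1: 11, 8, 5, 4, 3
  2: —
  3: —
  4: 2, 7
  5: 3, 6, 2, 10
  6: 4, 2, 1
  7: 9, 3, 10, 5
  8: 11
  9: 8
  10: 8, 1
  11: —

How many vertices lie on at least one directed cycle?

A vertex is on a directed cycle iff it belongs to a strongly connected component of size ≥ 2 (or has a self-loop).
The vertices on cycles are {1, 4, 5, 6, 7, 10} — 6 in total.

6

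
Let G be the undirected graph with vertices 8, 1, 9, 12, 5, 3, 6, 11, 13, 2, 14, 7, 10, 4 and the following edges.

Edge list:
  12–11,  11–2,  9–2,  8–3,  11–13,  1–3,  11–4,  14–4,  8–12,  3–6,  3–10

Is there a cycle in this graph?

No

DFS, tracking each vertex's parent; an edge to a visited non-parent vertex closes a cycle.
Start from 4:
visit 4 (parent –)
  visit 11 (parent 4)
    visit 2 (parent 11)
      visit 9 (parent 2)
        9–2: parent, skip
      2–11: parent, skip
    visit 13 (parent 11)
      13–11: parent, skip
    11–4: parent, skip
    visit 12 (parent 11)
      visit 8 (parent 12)
        visit 3 (parent 8)
          visit 10 (parent 3)
            10–3: parent, skip
          visit 1 (parent 3)
            1–3: parent, skip
          3–8: parent, skip
          visit 6 (parent 3)
            6–3: parent, skip
        8–12: parent, skip
      12–11: parent, skip
  visit 14 (parent 4)
    14–4: parent, skip
visit 5 (parent –)
visit 7 (parent –)
No non-parent visited neighbor found — the graph is a forest.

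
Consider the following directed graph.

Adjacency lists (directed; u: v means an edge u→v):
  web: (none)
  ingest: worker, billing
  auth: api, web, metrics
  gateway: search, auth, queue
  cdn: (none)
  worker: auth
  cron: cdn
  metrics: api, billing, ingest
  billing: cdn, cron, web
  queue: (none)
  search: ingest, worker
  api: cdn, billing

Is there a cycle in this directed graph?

Yes

DFS with white/gray/black marking, starting from queue:
queue gray
queue black
web gray
web black
ingest gray
  worker gray
    auth gray
      api gray
        cdn gray
        cdn black
        billing gray
          billing→cdn: cdn black — skip
          cron gray
            cron→cdn: cdn black — skip
          cron black
          billing→web: web black — skip
        billing black
      api black
      auth→web: web black — skip
      metrics gray
        metrics→api: api black — skip
        metrics→billing: billing black — skip
        metrics→ingest: ingest is gray → back edge
Back edge found, so a cycle exists: ingest → worker → auth → metrics → ingest.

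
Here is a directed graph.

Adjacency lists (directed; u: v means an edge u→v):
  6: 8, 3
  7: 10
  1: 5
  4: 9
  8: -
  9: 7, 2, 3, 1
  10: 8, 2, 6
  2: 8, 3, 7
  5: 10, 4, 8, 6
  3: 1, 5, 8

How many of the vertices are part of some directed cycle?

9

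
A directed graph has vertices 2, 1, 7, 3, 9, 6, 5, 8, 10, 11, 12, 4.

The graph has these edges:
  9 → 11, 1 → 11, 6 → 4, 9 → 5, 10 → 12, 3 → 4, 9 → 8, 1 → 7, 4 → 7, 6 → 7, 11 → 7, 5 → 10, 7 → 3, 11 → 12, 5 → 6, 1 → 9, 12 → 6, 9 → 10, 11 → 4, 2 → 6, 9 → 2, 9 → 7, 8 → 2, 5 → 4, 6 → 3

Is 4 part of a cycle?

4 is on a cycle iff 4 can reach itself via ≥1 edge.
4 → 7 → 3 → 4 — yes.

Yes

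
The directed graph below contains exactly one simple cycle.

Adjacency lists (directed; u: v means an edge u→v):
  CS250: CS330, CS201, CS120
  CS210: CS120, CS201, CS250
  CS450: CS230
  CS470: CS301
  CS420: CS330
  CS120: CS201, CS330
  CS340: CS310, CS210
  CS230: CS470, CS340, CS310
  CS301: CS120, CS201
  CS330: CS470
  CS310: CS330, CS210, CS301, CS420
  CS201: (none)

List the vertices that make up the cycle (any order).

CS120, CS301, CS330, CS470

DFS with gray/black marking from CS470:
CS470 gray
  CS301 gray
    CS120 gray
      CS201 gray
      CS201 black
      CS330 gray
        CS330→CS470: CS470 is gray → back edge
Back edge closes the cycle CS470 → CS301 → CS120 → CS330 → CS470; its vertices are {CS120, CS301, CS330, CS470}.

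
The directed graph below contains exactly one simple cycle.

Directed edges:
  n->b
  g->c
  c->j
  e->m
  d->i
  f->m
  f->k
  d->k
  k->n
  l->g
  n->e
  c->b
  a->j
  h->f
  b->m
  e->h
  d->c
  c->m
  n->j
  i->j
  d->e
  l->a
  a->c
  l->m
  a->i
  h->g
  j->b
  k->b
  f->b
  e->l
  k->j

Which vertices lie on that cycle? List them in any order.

e, f, h, k, n

DFS with gray/black marking from e:
e gray
  l gray
    g gray
      c gray
        b gray
          m gray
          m black
        b black
        c→m: m black — skip
        j gray
          j→b: b black — skip
        j black
      c black
    g black
    l→m: m black — skip
    a gray
      a→c: c black — skip
      i gray
        i→j: j black — skip
      i black
      a→j: j black — skip
    a black
  l black
  e→m: m black — skip
  h gray
    f gray
      f→m: m black — skip
      f→b: b black — skip
      k gray
        n gray
          n→e: e is gray → back edge
Back edge closes the cycle e → h → f → k → n → e; its vertices are {e, f, h, k, n}.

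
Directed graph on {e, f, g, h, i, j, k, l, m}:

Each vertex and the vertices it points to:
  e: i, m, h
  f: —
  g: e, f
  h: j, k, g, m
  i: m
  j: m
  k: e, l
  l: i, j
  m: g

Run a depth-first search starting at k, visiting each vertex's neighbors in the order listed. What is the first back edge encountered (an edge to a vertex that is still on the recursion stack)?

g→e

DFS from k (visiting each vertex's neighbors in the order listed); mark gray on enter, black on exit:
k gray
  e gray
    i gray
      m gray
        g gray
          g→e: e is gray → back edge
First back edge: g → e.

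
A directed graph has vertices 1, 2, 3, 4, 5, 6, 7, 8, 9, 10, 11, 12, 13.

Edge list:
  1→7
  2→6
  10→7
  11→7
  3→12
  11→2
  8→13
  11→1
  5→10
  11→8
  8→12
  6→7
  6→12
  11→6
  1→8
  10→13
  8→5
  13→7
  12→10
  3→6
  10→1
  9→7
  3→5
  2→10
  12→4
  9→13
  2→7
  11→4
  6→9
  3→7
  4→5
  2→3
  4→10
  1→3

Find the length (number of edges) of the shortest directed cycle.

4

For each vertex v, BFS finds the shortest path from v back to v.
The shortest such closed walk is 3 → 12 → 10 → 1 → 3, length 4.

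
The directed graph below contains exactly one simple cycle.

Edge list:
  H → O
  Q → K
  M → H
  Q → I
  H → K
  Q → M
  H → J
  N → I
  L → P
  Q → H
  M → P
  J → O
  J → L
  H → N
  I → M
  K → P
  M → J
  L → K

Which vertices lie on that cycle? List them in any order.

H, I, M, N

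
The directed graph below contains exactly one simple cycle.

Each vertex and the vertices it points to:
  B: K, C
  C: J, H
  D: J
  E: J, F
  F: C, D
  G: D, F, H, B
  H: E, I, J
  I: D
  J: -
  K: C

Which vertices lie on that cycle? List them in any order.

C, E, F, H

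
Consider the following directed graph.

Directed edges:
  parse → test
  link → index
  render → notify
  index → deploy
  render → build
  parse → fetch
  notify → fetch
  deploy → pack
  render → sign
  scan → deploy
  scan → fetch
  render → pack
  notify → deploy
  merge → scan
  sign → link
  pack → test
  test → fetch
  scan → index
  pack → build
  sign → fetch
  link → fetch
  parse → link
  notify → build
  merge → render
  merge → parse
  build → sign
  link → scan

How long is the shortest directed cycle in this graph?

6

For each vertex v, BFS finds the shortest path from v back to v.
The shortest such closed walk is link → index → deploy → pack → build → sign → link, length 6.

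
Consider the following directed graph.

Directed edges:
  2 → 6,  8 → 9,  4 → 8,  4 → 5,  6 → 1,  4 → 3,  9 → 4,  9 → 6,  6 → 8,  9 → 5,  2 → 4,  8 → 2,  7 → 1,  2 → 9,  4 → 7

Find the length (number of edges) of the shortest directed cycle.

3

For each vertex v, BFS finds the shortest path from v back to v.
The shortest such closed walk is 2 → 6 → 8 → 2, length 3.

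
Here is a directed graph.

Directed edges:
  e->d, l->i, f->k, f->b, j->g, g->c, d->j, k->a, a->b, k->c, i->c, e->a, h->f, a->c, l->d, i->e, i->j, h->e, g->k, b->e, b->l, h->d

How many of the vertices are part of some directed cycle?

A vertex is on a directed cycle iff it belongs to a strongly connected component of size ≥ 2 (or has a self-loop).
The vertices on cycles are {a, b, d, e, g, i, j, k, l} — 9 in total.

9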